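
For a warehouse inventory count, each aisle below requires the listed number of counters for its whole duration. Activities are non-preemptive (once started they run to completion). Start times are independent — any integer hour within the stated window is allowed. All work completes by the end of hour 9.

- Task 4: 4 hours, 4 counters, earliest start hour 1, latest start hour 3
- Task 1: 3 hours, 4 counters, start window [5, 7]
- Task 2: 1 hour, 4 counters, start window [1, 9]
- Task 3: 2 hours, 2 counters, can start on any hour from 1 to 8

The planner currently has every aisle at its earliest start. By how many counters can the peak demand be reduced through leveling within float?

4

Early-start peak: h1:10  h2:6  h3:4  h4:4  h5:4  h6:4  h7:4  h8:0  h9:0 ⇒ 10.
Leveled (Task 4@1, Task 1@5, Task 2@8, Task 3@1): h1:6  h2:6  h3:4  h4:4  h5:4  h6:4  h7:4  h8:4  h9:0 ⇒ 6.
Reduction 10 − 6 = 4.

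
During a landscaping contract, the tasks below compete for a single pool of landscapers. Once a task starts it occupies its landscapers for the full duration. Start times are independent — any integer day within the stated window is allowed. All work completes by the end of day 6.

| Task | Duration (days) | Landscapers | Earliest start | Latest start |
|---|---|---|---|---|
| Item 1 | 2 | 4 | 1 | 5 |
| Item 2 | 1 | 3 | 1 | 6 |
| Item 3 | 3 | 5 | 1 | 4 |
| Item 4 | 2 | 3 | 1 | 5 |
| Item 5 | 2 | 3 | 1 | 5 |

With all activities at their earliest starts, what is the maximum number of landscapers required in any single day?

Early-start schedule: Item 1@1, Item 2@1, Item 3@1, Item 4@1, Item 5@1.
Load per day: day 1: 18, day 2: 15, day 3: 5, day 4: 0, day 5: 0, day 6: 0.
Peak is 18.

18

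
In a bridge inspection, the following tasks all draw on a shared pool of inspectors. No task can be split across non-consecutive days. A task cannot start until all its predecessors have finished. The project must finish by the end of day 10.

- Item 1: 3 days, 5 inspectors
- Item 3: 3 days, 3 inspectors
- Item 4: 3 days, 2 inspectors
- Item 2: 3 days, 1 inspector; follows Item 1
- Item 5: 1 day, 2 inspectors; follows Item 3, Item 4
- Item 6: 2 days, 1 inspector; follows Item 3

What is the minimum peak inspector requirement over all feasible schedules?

5

Early-start (Item 1@1, Item 3@1, Item 4@1, Item 2@4, Item 5@4, Item 6@4) gives peak 10: d1:10  d2:10  d3:10  d4:4  d5:2  d6:1  d7:0  d8:0  d9:0  d10:0.
Shift Item 3→4, Item 4→4, Item 2→7, Item 5→7, Item 6→7.
Schedule Item 1@1, Item 3@4, Item 4@4, Item 2@7, Item 5@7, Item 6@7: d1:5  d2:5  d3:5  d4:5  d5:5  d6:5  d7:4  d8:2  d9:1  d10:0 — peak 5.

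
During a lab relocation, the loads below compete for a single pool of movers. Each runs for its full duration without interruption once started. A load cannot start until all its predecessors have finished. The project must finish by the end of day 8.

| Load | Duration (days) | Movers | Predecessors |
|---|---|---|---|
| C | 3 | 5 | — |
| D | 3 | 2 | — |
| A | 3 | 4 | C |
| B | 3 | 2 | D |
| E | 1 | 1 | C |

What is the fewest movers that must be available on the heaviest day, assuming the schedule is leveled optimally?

7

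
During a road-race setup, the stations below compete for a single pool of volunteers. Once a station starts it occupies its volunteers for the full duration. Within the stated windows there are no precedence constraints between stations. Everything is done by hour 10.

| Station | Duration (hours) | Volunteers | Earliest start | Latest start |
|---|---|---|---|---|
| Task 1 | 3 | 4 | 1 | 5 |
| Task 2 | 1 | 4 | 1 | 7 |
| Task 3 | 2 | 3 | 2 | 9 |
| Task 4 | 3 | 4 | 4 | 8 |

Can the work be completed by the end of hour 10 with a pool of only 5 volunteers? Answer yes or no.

Schedule Task 1@1, Task 2@4, Task 3@5, Task 4@7: h1:4  h2:4  h3:4  h4:4  h5:3  h6:3  h7:4  h8:4  h9:4  h10:0 — peak 4 ≤ 5.

yes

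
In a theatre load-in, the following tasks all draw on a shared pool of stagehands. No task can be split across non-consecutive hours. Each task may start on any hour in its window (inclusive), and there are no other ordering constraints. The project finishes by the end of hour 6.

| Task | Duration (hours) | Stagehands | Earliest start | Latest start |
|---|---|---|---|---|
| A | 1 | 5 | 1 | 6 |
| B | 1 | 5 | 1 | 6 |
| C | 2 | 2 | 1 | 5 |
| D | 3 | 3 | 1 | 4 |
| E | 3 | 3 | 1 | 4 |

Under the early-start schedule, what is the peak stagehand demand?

Early-start schedule: A@1, B@1, C@1, D@1, E@1.
Load per hour: hour 1: 18, hour 2: 8, hour 3: 6, hour 4: 0, hour 5: 0, hour 6: 0.
Peak is 18.

18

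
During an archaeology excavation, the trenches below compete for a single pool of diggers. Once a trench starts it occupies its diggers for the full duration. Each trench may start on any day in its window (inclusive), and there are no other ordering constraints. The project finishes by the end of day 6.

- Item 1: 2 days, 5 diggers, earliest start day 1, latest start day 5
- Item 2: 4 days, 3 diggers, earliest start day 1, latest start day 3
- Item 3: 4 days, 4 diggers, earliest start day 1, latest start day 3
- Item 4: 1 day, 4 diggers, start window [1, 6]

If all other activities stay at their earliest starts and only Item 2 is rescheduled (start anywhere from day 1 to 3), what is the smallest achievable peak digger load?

13

Item 2@1: d1:16  d2:12  d3:7  d4:7  d5:0  d6:0 → peak 16
Item 2@2: d1:13  d2:12  d3:7  d4:7  d5:3  d6:0 → peak 13
Item 2@3: d1:13  d2:9  d3:7  d4:7  d5:3  d6:3 → peak 13
Best is Item 2@2, peak 13.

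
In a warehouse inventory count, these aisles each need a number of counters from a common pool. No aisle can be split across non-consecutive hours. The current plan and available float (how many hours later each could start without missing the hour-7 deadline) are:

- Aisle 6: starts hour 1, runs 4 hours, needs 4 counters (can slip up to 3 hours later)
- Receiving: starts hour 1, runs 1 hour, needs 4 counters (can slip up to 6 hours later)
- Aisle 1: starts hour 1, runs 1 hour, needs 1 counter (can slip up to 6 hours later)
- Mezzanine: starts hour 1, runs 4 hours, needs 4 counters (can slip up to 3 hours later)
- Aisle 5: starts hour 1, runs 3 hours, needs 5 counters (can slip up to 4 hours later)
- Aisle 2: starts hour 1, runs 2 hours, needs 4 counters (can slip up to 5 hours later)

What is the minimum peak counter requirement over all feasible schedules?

9

Early-start (Aisle 6@1, Receiving@1, Aisle 1@1, Mezzanine@1, Aisle 5@1, Aisle 2@1) gives peak 22: h1:22  h2:17  h3:13  h4:8  h5:0  h6:0  h7:0.
Shift Mezzanine→2, Aisle 5→5, Aisle 2→6.
Schedule Aisle 6@1, Receiving@1, Aisle 1@1, Mezzanine@2, Aisle 5@5, Aisle 2@6: h1:9  h2:8  h3:8  h4:8  h5:9  h6:9  h7:9 — peak 9.
Total counter-hours = 60 over 7 hours ⇒ peak ≥ ⌈60/7⌉ = 9, so 9 is optimal.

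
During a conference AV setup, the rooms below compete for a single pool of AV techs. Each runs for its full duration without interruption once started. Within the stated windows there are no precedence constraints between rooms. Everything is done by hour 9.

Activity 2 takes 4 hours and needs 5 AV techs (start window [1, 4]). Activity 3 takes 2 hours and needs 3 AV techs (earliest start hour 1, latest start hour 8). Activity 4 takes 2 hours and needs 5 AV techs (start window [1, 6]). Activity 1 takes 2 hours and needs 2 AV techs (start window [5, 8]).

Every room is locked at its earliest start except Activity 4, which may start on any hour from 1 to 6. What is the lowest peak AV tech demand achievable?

8

Activity 4@1: h1:13  h2:13  h3:5  h4:5  h5:2  h6:2  h7:0  h8:0  h9:0 → peak 13
Activity 4@2: h1:8  h2:13  h3:10  h4:5  h5:2  h6:2  h7:0  h8:0  h9:0 → peak 13
Activity 4@3: h1:8  h2:8  h3:10  h4:10  h5:2  h6:2  h7:0  h8:0  h9:0 → peak 10
Activity 4@4: h1:8  h2:8  h3:5  h4:10  h5:7  h6:2  h7:0  h8:0  h9:0 → peak 10
Activity 4@5: h1:8  h2:8  h3:5  h4:5  h5:7  h6:7  h7:0  h8:0  h9:0 → peak 8
Activity 4@6: h1:8  h2:8  h3:5  h4:5  h5:2  h6:7  h7:5  h8:0  h9:0 → peak 8
Best is Activity 4@5, peak 8.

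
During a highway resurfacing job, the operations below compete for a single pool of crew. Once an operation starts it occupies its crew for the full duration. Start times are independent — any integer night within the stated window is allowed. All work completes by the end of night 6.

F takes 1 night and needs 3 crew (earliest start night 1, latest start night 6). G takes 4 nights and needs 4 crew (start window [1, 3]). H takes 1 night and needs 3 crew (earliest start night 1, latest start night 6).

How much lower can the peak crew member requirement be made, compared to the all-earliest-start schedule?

6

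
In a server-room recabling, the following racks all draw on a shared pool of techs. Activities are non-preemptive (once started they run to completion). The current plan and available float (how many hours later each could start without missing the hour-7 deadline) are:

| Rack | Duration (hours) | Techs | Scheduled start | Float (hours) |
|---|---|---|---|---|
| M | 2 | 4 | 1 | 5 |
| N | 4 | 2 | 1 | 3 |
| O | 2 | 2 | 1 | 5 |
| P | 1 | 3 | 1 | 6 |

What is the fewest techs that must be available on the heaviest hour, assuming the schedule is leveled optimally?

4

Early-start (M@1, N@1, O@1, P@1) gives peak 11: h1:11  h2:8  h3:2  h4:2  h5:0  h6:0  h7:0.
Shift N→3, O→3, P→7.
Schedule M@1, N@3, O@3, P@7: h1:4  h2:4  h3:4  h4:4  h5:2  h6:2  h7:3 — peak 4.
Total tech-hours = 23 over 7 hours ⇒ peak ≥ ⌈23/7⌉ = 4, so 4 is optimal.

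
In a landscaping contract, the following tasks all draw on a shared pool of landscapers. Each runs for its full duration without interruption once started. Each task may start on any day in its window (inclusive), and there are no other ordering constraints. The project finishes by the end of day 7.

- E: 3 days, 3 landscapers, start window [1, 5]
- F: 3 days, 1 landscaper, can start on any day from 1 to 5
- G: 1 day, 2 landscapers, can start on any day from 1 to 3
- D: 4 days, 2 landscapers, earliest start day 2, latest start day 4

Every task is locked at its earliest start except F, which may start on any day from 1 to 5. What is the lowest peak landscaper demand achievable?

F@1: d1:6  d2:6  d3:6  d4:2  d5:2  d6:0  d7:0 → peak 6
F@2: d1:5  d2:6  d3:6  d4:3  d5:2  d6:0  d7:0 → peak 6
F@3: d1:5  d2:5  d3:6  d4:3  d5:3  d6:0  d7:0 → peak 6
F@4: d1:5  d2:5  d3:5  d4:3  d5:3  d6:1  d7:0 → peak 5
F@5: d1:5  d2:5  d3:5  d4:2  d5:3  d6:1  d7:1 → peak 5
Best is F@4, peak 5.

5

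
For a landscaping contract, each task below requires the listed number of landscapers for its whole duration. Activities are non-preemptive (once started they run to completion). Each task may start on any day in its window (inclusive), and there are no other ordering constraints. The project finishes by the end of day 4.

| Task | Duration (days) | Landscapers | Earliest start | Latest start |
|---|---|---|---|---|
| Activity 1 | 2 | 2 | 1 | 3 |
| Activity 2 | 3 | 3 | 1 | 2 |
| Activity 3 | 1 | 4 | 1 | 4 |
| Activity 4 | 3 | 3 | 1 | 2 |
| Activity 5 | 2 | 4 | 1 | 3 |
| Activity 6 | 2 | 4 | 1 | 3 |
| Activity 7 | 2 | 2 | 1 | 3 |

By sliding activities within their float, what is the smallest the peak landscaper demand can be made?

Early-start (Activity 1@1, Activity 2@1, Activity 3@1, Activity 4@1, Activity 5@1, Activity 6@1, Activity 7@1) gives peak 22: d1:22  d2:18  d3:6  d4:0.
Shift Activity 3→4, Activity 6→3, Activity 7→3.
Schedule Activity 1@1, Activity 2@1, Activity 3@4, Activity 4@1, Activity 5@1, Activity 6@3, Activity 7@3: d1:12  d2:12  d3:12  d4:10 — peak 12.
Total landscaper-days = 46 over 4 days ⇒ peak ≥ ⌈46/4⌉ = 12, so 12 is optimal.

12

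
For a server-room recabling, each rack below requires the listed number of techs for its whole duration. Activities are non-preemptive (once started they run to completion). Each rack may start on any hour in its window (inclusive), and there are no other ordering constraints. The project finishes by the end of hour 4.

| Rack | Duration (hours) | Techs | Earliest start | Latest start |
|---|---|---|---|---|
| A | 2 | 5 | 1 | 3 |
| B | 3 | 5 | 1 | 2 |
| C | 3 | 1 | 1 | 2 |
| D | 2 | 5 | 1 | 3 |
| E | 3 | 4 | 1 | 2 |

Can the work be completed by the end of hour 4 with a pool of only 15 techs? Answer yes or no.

Schedule A@1, B@1, C@1, D@3, E@1: h1:15  h2:15  h3:15  h4:5 — peak 15 ≤ 15.

yes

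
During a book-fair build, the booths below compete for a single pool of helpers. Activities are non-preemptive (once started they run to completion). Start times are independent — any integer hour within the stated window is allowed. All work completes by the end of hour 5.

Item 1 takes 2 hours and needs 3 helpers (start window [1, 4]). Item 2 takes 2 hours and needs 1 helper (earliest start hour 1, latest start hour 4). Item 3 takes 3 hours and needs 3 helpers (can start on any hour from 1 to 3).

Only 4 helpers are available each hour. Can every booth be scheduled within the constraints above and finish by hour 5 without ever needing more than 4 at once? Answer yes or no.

yes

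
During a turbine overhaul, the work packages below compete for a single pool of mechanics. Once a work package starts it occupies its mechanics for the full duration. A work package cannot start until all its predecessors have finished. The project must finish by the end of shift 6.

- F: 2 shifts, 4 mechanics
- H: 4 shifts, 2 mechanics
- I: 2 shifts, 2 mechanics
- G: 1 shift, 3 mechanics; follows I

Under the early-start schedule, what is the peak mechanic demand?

Early-start schedule: F@1, H@1, I@1, G@3.
Load per shift: shift 1: 8, shift 2: 8, shift 3: 5, shift 4: 2, shift 5: 0, shift 6: 0.
Peak is 8.

8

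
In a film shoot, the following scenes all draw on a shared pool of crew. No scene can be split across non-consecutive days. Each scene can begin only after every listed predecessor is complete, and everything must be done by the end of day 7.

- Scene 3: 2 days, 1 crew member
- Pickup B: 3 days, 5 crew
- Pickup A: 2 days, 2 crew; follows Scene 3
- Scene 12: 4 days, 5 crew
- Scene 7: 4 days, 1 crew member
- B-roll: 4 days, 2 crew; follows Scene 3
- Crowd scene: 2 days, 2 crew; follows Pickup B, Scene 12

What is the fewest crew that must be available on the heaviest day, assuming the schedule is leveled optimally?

Early-start (Scene 3@1, Pickup B@1, Pickup A@3, Scene 12@1, Scene 7@1, B-roll@3, Crowd scene@5) gives peak 15: d1:12  d2:12  d3:15  d4:10  d5:4  d6:4  d7:0.
Shift Pickup A→4, Scene 7→3, B-roll→4.
Schedule Scene 3@1, Pickup B@1, Pickup A@4, Scene 12@1, Scene 7@3, B-roll@4, Crowd scene@5: d1:11  d2:11  d3:11  d4:10  d5:7  d6:5  d7:2 — peak 11.

11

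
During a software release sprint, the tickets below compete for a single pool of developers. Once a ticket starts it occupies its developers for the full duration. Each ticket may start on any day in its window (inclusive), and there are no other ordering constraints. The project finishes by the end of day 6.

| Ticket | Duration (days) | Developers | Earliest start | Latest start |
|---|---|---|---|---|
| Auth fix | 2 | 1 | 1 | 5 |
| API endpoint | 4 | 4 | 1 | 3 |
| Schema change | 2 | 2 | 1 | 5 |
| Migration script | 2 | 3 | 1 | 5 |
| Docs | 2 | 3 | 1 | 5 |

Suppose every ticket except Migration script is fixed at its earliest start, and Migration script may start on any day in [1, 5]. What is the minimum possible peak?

10

Migration script@1: d1:13  d2:13  d3:4  d4:4  d5:0  d6:0 → peak 13
Migration script@2: d1:10  d2:13  d3:7  d4:4  d5:0  d6:0 → peak 13
Migration script@3: d1:10  d2:10  d3:7  d4:7  d5:0  d6:0 → peak 10
Migration script@4: d1:10  d2:10  d3:4  d4:7  d5:3  d6:0 → peak 10
Migration script@5: d1:10  d2:10  d3:4  d4:4  d5:3  d6:3 → peak 10
Best is Migration script@3, peak 10.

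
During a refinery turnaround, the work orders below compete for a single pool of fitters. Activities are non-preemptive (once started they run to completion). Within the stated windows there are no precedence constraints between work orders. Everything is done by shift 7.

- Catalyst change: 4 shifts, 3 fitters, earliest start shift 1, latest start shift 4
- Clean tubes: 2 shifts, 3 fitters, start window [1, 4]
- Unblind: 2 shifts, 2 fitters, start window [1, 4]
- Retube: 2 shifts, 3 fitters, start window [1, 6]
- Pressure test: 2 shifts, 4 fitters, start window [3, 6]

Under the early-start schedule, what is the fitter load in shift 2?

11

At early start, shift 2 has: Catalyst change, Clean tubes, Unblind, Retube.
Demand: 3 + 3 + 2 + 3 = 11.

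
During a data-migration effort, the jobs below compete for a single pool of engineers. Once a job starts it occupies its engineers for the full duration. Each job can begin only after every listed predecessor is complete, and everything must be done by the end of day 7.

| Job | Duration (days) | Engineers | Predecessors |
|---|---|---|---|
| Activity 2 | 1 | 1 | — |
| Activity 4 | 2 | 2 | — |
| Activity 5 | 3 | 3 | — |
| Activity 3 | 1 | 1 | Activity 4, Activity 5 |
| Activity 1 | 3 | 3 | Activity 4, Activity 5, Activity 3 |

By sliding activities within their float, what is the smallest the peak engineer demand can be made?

Early-start (Activity 2@1, Activity 4@1, Activity 5@1, Activity 3@4, Activity 1@5) gives peak 6: d1:6  d2:5  d3:3  d4:1  d5:3  d6:3  d7:3.
Shift Activity 4→2.
Schedule Activity 2@1, Activity 4@2, Activity 5@1, Activity 3@4, Activity 1@5: d1:4  d2:5  d3:5  d4:1  d5:3  d6:3  d7:3 — peak 5.
No arrangement of the 14 feasible schedules does better.

5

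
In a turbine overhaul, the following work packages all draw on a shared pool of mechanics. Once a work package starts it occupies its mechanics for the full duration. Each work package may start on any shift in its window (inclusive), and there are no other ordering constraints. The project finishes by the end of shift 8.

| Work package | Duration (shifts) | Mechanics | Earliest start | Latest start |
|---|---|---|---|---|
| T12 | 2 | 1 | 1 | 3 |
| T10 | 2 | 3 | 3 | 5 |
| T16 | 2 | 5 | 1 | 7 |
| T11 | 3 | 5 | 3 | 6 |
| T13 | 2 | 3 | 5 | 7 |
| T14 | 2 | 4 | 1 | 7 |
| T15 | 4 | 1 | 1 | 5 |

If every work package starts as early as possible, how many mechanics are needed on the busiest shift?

Early-start schedule: T12@1, T10@3, T16@1, T11@3, T13@5, T14@1, T15@1.
Load per shift: shift 1: 11, shift 2: 11, shift 3: 9, shift 4: 9, shift 5: 8, shift 6: 3, shift 7: 0, shift 8: 0.
Peak is 11.

11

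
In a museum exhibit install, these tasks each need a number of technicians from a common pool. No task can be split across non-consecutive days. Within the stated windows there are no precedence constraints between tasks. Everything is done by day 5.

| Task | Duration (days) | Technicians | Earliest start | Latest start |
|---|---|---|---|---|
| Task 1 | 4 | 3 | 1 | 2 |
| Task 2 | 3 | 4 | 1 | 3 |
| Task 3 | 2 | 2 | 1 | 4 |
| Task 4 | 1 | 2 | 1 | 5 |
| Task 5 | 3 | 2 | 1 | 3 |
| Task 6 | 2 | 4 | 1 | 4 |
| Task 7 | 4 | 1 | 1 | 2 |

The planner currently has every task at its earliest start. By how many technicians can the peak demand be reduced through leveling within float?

Early-start peak: d1:18  d2:16  d3:10  d4:4  d5:0 ⇒ 18.
Leveled (Task 1@1, Task 2@1, Task 3@1, Task 4@5, Task 5@3, Task 6@4, Task 7@1): d1:10  d2:10  d3:10  d4:10  d5:8 ⇒ 10.
Reduction 18 − 10 = 8.

8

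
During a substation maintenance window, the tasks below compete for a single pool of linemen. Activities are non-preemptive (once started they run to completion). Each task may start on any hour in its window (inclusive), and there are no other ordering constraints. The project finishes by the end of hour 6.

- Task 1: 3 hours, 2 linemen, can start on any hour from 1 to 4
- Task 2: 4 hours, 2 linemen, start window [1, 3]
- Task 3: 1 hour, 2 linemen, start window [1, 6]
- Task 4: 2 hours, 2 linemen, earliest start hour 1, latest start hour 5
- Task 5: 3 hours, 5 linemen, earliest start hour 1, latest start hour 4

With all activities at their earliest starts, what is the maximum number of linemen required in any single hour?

13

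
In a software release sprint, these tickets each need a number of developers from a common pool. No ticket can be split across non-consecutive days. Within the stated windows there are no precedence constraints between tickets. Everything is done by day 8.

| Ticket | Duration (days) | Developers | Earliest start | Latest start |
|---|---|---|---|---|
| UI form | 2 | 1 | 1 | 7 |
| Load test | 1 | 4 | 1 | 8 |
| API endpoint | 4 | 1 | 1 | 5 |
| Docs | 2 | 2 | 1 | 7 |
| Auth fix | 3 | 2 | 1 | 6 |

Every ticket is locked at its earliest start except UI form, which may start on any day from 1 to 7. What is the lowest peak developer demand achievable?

9

UI form@1: d1:10  d2:6  d3:3  d4:1  d5:0  d6:0  d7:0  d8:0 → peak 10
UI form@2: d1:9  d2:6  d3:4  d4:1  d5:0  d6:0  d7:0  d8:0 → peak 9
UI form@3: d1:9  d2:5  d3:4  d4:2  d5:0  d6:0  d7:0  d8:0 → peak 9
UI form@4: d1:9  d2:5  d3:3  d4:2  d5:1  d6:0  d7:0  d8:0 → peak 9
UI form@5: d1:9  d2:5  d3:3  d4:1  d5:1  d6:1  d7:0  d8:0 → peak 9
UI form@6: d1:9  d2:5  d3:3  d4:1  d5:0  d6:1  d7:1  d8:0 → peak 9
UI form@7: d1:9  d2:5  d3:3  d4:1  d5:0  d6:0  d7:1  d8:1 → peak 9
Best is UI form@2, peak 9.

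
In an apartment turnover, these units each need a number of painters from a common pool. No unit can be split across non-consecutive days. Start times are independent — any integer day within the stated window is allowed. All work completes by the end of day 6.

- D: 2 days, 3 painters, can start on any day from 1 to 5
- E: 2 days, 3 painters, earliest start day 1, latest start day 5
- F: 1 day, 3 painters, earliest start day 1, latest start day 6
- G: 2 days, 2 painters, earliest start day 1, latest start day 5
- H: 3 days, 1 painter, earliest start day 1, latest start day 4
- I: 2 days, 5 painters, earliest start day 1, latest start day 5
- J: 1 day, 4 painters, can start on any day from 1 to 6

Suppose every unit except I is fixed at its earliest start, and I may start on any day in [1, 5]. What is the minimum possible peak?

I@1: d1:21  d2:14  d3:1  d4:0  d5:0  d6:0 → peak 21
I@2: d1:16  d2:14  d3:6  d4:0  d5:0  d6:0 → peak 16
I@3: d1:16  d2:9  d3:6  d4:5  d5:0  d6:0 → peak 16
I@4: d1:16  d2:9  d3:1  d4:5  d5:5  d6:0 → peak 16
I@5: d1:16  d2:9  d3:1  d4:0  d5:5  d6:5 → peak 16
Best is I@2, peak 16.

16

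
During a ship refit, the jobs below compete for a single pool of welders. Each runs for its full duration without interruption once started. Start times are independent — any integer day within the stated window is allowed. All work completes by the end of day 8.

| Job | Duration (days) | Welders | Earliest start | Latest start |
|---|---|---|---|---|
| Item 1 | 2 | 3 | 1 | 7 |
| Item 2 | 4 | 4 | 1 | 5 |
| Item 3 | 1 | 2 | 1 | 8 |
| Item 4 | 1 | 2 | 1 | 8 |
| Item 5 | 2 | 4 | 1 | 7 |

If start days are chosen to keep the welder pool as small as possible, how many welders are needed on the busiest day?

5

Early-start (Item 1@1, Item 2@1, Item 3@1, Item 4@1, Item 5@1) gives peak 15: d1:15  d2:11  d3:4  d4:4  d5:0  d6:0  d7:0  d8:0.
Shift Item 2→3, Item 4→2, Item 5→7.
Schedule Item 1@1, Item 2@3, Item 3@1, Item 4@2, Item 5@7: d1:5  d2:5  d3:4  d4:4  d5:4  d6:4  d7:4  d8:4 — peak 5.
Total welder-days = 34 over 8 days ⇒ peak ≥ ⌈34/8⌉ = 5, so 5 is optimal.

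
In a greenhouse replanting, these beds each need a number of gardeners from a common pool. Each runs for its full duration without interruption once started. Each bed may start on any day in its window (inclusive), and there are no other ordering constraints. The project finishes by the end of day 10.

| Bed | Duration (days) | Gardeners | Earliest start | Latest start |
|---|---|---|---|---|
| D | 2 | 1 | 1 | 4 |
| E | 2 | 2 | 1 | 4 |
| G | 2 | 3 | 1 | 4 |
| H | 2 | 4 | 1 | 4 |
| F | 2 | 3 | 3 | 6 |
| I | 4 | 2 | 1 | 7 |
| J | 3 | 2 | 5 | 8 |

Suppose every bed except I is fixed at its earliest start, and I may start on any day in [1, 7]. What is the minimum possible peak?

I@1: d1:12  d2:12  d3:5  d4:5  d5:2  d6:2  d7:2  d8:0  d9:0  d10:0 → peak 12
I@2: d1:10  d2:12  d3:5  d4:5  d5:4  d6:2  d7:2  d8:0  d9:0  d10:0 → peak 12
I@3: d1:10  d2:10  d3:5  d4:5  d5:4  d6:4  d7:2  d8:0  d9:0  d10:0 → peak 10
I@4: d1:10  d2:10  d3:3  d4:5  d5:4  d6:4  d7:4  d8:0  d9:0  d10:0 → peak 10
I@5: d1:10  d2:10  d3:3  d4:3  d5:4  d6:4  d7:4  d8:2  d9:0  d10:0 → peak 10
I@6: d1:10  d2:10  d3:3  d4:3  d5:2  d6:4  d7:4  d8:2  d9:2  d10:0 → peak 10
I@7: d1:10  d2:10  d3:3  d4:3  d5:2  d6:2  d7:4  d8:2  d9:2  d10:2 → peak 10
Best is I@3, peak 10.

10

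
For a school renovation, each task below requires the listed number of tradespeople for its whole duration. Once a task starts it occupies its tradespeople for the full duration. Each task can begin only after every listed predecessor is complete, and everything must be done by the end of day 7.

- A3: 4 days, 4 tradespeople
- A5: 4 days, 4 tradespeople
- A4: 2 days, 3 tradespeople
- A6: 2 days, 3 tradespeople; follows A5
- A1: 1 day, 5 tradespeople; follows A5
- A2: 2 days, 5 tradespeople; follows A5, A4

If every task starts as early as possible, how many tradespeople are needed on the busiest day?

Early-start schedule: A3@1, A5@1, A4@1, A6@5, A1@5, A2@5.
Load per day: day 1: 11, day 2: 11, day 3: 8, day 4: 8, day 5: 13, day 6: 8, day 7: 0.
Peak is 13.

13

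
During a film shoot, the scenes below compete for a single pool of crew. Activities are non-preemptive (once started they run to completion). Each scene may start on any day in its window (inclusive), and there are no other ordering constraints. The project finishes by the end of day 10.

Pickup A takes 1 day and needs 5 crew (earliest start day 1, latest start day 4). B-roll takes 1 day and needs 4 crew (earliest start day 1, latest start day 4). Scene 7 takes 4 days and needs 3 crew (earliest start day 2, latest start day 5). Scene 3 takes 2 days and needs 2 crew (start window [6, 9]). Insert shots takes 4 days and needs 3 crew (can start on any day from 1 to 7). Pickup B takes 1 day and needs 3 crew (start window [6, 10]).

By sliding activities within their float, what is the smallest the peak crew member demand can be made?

6

Early-start (Pickup A@1, B-roll@1, Scene 7@2, Scene 3@6, Insert shots@1, Pickup B@6) gives peak 12: d1:12  d2:6  d3:6  d4:6  d5:3  d6:5  d7:2  d8:0  d9:0  d10:0.
Shift B-roll→2, Scene 7→3, Insert shots→7, Pickup B→8.
Schedule Pickup A@1, B-roll@2, Scene 7@3, Scene 3@6, Insert shots@7, Pickup B@8: d1:5  d2:4  d3:3  d4:3  d5:3  d6:5  d7:5  d8:6  d9:3  d10:3 — peak 6.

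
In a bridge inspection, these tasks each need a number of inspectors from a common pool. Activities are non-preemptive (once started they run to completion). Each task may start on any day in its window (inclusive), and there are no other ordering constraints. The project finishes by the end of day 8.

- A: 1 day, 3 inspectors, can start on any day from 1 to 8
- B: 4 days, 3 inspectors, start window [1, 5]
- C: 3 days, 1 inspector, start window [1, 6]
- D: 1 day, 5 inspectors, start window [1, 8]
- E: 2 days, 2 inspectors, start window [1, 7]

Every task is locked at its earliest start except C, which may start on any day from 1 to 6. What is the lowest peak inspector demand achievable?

13

C@1: d1:14  d2:6  d3:4  d4:3  d5:0  d6:0  d7:0  d8:0 → peak 14
C@2: d1:13  d2:6  d3:4  d4:4  d5:0  d6:0  d7:0  d8:0 → peak 13
C@3: d1:13  d2:5  d3:4  d4:4  d5:1  d6:0  d7:0  d8:0 → peak 13
C@4: d1:13  d2:5  d3:3  d4:4  d5:1  d6:1  d7:0  d8:0 → peak 13
C@5: d1:13  d2:5  d3:3  d4:3  d5:1  d6:1  d7:1  d8:0 → peak 13
C@6: d1:13  d2:5  d3:3  d4:3  d5:0  d6:1  d7:1  d8:1 → peak 13
Best is C@2, peak 13.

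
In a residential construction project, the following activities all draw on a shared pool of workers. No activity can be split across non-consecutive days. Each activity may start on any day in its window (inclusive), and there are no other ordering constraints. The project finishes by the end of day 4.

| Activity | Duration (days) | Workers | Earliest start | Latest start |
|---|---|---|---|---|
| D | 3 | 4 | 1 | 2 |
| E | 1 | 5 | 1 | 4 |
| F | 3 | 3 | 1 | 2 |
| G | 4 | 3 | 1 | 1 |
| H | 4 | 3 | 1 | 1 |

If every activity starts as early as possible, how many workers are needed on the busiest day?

18

Early-start schedule: D@1, E@1, F@1, G@1, H@1.
Load per day: day 1: 18, day 2: 13, day 3: 13, day 4: 6.
Peak is 18.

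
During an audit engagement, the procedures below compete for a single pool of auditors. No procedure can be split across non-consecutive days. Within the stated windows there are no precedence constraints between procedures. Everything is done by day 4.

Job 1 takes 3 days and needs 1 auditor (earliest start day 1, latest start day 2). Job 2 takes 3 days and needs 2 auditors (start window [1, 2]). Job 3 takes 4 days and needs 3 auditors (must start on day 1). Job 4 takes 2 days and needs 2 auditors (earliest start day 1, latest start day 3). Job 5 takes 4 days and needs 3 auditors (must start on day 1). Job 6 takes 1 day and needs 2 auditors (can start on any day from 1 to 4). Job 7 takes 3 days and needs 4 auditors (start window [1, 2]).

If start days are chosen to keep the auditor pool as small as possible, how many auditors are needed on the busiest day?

15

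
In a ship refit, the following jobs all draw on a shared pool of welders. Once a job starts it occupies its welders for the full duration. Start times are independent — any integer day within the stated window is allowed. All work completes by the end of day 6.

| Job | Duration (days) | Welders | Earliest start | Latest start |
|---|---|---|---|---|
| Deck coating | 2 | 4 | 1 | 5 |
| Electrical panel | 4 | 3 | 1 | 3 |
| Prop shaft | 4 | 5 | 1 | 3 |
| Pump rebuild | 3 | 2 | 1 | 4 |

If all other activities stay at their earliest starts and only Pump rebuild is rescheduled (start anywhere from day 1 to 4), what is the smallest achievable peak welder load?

12

Pump rebuild@1: d1:14  d2:14  d3:10  d4:8  d5:0  d6:0 → peak 14
Pump rebuild@2: d1:12  d2:14  d3:10  d4:10  d5:0  d6:0 → peak 14
Pump rebuild@3: d1:12  d2:12  d3:10  d4:10  d5:2  d6:0 → peak 12
Pump rebuild@4: d1:12  d2:12  d3:8  d4:10  d5:2  d6:2 → peak 12
Best is Pump rebuild@3, peak 12.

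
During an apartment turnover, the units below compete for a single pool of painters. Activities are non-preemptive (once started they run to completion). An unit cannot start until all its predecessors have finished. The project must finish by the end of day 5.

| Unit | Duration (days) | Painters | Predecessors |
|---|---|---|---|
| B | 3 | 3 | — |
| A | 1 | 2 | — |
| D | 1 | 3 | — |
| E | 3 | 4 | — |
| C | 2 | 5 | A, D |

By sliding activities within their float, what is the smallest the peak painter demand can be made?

Early-start (B@1, A@1, D@1, E@1, C@2) gives peak 12: d1:12  d2:12  d3:12  d4:0  d5:0.
Shift B→3, D→2, C→4.
Schedule B@3, A@1, D@2, E@1, C@4: d1:6  d2:7  d3:7  d4:8  d5:8 — peak 8.
Total painter-days = 36 over 5 days ⇒ peak ≥ ⌈36/5⌉ = 8, so 8 is optimal.

8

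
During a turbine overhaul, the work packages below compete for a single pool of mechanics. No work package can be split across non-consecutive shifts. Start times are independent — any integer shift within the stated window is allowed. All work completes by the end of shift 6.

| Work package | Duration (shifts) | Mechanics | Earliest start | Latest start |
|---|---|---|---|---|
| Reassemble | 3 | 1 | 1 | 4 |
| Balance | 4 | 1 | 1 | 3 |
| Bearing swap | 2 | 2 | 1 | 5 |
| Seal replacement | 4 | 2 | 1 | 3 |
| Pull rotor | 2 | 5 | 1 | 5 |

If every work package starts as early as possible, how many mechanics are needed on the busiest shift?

Early-start schedule: Reassemble@1, Balance@1, Bearing swap@1, Seal replacement@1, Pull rotor@1.
Load per shift: shift 1: 11, shift 2: 11, shift 3: 4, shift 4: 3, shift 5: 0, shift 6: 0.
Peak is 11.

11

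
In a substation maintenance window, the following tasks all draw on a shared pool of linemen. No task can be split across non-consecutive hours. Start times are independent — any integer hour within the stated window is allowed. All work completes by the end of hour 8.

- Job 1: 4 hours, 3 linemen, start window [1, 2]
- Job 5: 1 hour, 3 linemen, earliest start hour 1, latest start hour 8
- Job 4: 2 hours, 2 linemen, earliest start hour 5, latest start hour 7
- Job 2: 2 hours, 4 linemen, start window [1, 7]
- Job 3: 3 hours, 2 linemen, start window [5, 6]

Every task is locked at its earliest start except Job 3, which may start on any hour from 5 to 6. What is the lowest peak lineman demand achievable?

Job 3@5: h1:10  h2:7  h3:3  h4:3  h5:4  h6:4  h7:2  h8:0 → peak 10
Job 3@6: h1:10  h2:7  h3:3  h4:3  h5:2  h6:4  h7:2  h8:2 → peak 10
Best is Job 3@5, peak 10.

10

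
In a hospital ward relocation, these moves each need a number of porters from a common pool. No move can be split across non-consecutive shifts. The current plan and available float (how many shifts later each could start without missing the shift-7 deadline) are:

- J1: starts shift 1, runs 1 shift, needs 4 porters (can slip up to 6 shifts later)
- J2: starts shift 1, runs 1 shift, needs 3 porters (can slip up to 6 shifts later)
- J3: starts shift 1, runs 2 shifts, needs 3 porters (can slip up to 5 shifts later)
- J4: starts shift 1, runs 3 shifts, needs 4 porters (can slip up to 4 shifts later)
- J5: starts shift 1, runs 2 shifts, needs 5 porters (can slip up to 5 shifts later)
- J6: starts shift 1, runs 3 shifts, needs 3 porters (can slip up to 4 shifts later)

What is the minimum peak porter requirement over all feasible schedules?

Early-start (J1@1, J2@1, J3@1, J4@1, J5@1, J6@1) gives peak 22: s1:22  s2:15  s3:7  s4:0  s5:0  s6:0  s7:0.
Shift J2→2, J4→3, J5→6, J6→3.
Schedule J1@1, J2@2, J3@1, J4@3, J5@6, J6@3: s1:7  s2:6  s3:7  s4:7  s5:7  s6:5  s7:5 — peak 7.
Total porter-shifts = 44 over 7 shifts ⇒ peak ≥ ⌈44/7⌉ = 7, so 7 is optimal.

7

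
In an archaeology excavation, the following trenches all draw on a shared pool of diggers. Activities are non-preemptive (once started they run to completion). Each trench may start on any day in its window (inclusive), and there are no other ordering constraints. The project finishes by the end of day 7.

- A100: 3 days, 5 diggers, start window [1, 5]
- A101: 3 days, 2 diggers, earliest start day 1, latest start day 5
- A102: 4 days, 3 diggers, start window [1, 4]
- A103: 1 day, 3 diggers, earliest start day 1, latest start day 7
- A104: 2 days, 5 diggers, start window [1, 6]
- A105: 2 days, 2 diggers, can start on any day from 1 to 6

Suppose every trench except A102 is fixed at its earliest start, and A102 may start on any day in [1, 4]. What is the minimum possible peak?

17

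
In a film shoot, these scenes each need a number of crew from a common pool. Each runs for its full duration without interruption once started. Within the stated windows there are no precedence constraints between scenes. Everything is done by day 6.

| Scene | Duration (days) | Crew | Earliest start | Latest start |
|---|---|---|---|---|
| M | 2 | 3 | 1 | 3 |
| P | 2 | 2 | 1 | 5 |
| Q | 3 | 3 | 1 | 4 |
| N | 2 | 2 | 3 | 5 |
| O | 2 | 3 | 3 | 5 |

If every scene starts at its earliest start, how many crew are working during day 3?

At early start, day 3 has: Q, N, O.
Demand: 3 + 2 + 3 = 8.

8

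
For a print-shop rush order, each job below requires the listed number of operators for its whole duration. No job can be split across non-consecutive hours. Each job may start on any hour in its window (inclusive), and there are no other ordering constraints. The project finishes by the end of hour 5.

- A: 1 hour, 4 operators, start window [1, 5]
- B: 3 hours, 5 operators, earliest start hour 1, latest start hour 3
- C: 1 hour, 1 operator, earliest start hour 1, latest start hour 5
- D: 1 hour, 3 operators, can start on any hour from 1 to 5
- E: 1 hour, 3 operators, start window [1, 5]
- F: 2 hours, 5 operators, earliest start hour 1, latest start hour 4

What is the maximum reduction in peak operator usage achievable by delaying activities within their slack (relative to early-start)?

12

Early-start peak: h1:21  h2:10  h3:5  h4:0  h5:0 ⇒ 21.
Leveled (A@1, B@1, C@2, D@2, E@3, F@4): h1:9  h2:9  h3:8  h4:5  h5:5 ⇒ 9.
Reduction 21 − 9 = 12.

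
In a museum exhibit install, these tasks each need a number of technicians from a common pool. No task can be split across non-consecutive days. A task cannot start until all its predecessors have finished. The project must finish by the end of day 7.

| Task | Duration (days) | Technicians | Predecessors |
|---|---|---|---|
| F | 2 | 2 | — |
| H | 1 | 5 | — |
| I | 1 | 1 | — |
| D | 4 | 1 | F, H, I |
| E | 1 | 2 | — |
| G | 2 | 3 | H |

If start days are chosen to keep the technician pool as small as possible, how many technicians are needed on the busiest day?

Early-start (F@1, H@1, I@1, D@3, E@1, G@2) gives peak 10: d1:10  d2:5  d3:4  d4:1  d5:1  d6:1  d7:0.
Shift H→3, D→4, G→4.
Schedule F@1, H@3, I@1, D@4, E@1, G@4: d1:5  d2:2  d3:5  d4:4  d5:4  d6:1  d7:1 — peak 5.

5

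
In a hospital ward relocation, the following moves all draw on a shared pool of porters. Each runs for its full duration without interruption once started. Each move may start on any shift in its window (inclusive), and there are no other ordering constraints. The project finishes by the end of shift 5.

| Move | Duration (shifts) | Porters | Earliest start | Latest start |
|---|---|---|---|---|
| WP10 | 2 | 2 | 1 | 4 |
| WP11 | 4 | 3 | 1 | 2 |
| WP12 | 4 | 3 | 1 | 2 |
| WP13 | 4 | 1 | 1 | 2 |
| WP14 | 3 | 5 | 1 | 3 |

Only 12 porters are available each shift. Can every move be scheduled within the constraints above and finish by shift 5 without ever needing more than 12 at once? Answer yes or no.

yes

Schedule WP10@1, WP11@1, WP12@1, WP13@1, WP14@3: s1:9  s2:9  s3:12  s4:12  s5:5 — peak 12 ≤ 12.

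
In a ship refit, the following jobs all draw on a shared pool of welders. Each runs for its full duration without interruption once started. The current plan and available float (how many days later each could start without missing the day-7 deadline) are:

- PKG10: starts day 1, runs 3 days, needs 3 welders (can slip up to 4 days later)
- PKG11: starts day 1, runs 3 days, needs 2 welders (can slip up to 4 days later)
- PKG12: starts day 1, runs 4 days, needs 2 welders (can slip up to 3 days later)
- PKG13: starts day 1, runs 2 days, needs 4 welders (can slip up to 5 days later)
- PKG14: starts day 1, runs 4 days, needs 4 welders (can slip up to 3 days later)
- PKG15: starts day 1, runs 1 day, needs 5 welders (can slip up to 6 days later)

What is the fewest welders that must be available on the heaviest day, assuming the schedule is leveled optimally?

Early-start (PKG10@1, PKG11@1, PKG12@1, PKG13@1, PKG14@1, PKG15@1) gives peak 20: d1:20  d2:15  d3:11  d4:6  d5:0  d6:0  d7:0.
Shift PKG11→2, PKG12→2, PKG13→6, PKG14→4.
Schedule PKG10@1, PKG11@2, PKG12@2, PKG13@6, PKG14@4, PKG15@1: d1:8  d2:7  d3:7  d4:8  d5:6  d6:8  d7:8 — peak 8.
Total welder-days = 52 over 7 days ⇒ peak ≥ ⌈52/7⌉ = 8, so 8 is optimal.

8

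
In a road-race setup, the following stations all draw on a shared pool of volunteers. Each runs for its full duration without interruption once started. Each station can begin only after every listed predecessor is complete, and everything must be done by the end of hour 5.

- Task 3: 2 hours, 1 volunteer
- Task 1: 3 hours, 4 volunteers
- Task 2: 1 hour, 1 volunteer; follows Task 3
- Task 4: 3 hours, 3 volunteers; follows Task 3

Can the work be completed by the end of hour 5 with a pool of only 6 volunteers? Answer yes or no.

The minimum achievable peak is 7; 6 < 7, so no feasible schedule stays within the cap.

no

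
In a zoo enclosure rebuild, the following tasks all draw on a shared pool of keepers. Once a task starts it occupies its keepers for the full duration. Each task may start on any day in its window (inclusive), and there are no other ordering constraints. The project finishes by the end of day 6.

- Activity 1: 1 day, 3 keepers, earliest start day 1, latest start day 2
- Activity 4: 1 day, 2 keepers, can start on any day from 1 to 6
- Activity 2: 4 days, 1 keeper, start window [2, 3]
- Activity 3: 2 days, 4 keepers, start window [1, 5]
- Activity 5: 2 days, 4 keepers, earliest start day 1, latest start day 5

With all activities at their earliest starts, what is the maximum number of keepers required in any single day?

13

Early-start schedule: Activity 1@1, Activity 4@1, Activity 2@2, Activity 3@1, Activity 5@1.
Load per day: day 1: 13, day 2: 9, day 3: 1, day 4: 1, day 5: 1, day 6: 0.
Peak is 13.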